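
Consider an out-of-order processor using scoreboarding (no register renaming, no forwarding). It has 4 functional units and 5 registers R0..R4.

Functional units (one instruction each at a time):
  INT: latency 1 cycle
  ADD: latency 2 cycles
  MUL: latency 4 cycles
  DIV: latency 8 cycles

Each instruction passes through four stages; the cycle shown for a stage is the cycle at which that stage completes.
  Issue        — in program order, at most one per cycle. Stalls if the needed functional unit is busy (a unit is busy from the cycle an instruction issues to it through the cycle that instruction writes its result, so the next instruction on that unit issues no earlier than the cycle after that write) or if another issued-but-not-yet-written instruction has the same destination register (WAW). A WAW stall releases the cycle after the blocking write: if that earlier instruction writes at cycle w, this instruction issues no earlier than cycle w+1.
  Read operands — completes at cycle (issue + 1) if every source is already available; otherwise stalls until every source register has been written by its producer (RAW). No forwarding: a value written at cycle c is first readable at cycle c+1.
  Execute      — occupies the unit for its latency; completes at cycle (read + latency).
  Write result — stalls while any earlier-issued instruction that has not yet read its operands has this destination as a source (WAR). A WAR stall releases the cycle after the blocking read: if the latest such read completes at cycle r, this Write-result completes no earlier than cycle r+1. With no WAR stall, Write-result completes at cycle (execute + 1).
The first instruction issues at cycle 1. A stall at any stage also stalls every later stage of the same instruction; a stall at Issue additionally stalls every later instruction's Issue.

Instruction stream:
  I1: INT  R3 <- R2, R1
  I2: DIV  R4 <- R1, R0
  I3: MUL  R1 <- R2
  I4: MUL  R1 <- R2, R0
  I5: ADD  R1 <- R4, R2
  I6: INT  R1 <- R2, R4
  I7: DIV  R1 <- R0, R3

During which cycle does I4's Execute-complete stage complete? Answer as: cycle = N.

cycle = 15

  I1 | 1 | 2 | 3 | 4
  I2 | 2 | 3 | 11 | 12
  I3 | 3 | 4 | 8 | 9
  I4 | 10 | 11 | 15 | 16   struct: MUL busy until I3 writes@9
  I5 | 17 | 18 | 20 | 21   WAW R1: wait I4 write@16
  I6 | 22 | 23 | 24 | 25   WAW R1: wait I5 write@21
  I7 | 26 | 27 | 35 | 36   WAW R1: wait I6 write@25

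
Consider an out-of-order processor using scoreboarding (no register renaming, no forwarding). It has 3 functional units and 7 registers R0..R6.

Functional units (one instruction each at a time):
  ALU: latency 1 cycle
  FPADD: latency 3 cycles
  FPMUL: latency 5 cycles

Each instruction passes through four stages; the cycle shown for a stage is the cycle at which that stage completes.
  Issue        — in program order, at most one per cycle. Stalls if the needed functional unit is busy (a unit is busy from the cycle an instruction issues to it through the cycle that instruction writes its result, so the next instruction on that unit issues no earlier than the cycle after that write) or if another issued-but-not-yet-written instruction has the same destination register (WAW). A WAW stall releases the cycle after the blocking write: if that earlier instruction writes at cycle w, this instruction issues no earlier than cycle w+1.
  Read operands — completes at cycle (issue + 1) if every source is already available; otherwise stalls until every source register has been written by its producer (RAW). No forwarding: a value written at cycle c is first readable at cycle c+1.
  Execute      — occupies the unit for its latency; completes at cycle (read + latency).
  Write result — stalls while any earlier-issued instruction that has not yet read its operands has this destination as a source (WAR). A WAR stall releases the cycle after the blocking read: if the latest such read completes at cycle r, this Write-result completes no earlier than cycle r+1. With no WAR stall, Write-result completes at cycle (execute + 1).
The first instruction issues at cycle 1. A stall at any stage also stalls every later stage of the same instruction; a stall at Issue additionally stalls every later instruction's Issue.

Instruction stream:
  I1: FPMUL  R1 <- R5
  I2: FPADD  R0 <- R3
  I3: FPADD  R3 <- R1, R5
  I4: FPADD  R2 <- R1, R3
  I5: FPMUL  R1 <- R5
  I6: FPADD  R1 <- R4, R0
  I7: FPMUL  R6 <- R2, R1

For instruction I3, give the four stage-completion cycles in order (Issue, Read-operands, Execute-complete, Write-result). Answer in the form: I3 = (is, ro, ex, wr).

c1: issue I1 (FPMUL)
c2: I1 read-ops, issue I2 (FPADD)
c3: I2 read-ops
c6: I2 finished on FPADD
c7: I1 finished on FPMUL, I2→R0
c8: I1→R1, issue I3 (FPADD)
c9: I3 read-ops
c12: I3 finished on FPADD
c13: I3→R3
c14: issue I4 (FPADD)
c15: I4 read-ops, issue I5 (FPMUL)
c16: I5 read-ops
c18: I4 finished on FPADD
c19: I4→R2
c21: I5 finished on FPMUL
c22: I5→R1
c23: issue I6 (FPADD)
c24: I6 read-ops, issue I7 (FPMUL)
c27: I6 finished on FPADD
c28: I6→R1
c29: I7 read-ops
c34: I7 finished on FPMUL
c35: I7→R6

I3 = (8, 9, 12, 13)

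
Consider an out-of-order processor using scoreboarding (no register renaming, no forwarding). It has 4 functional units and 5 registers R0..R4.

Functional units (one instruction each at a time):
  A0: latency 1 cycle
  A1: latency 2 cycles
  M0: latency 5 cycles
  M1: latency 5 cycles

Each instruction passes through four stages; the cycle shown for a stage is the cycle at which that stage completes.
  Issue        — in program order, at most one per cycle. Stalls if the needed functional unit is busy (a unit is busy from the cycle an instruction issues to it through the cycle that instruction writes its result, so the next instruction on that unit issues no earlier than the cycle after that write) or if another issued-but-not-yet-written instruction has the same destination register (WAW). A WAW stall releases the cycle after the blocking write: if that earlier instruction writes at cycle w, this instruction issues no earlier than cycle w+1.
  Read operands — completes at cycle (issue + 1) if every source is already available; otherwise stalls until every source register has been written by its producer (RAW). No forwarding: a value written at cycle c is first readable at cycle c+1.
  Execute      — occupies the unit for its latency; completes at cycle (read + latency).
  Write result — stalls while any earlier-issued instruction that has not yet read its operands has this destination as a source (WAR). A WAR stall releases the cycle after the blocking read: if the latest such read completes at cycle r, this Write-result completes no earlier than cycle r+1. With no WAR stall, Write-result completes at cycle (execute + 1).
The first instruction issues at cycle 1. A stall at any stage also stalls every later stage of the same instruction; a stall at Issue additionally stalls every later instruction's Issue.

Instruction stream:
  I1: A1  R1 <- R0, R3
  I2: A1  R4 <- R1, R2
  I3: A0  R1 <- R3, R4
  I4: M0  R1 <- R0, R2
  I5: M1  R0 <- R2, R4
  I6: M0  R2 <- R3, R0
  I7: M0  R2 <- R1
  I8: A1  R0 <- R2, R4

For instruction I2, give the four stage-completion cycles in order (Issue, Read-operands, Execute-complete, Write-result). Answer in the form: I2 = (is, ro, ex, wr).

I2 = (6, 7, 9, 10)

  I1 | 1 | 2 | 4 | 5
  I2 | 6 | 7 | 9 | 10   struct: A1 busy until I1 writes@5
  I3 | 7 | 11 | 12 | 13   RAW R4: wait I2 write@10
  I4 | 14 | 15 | 20 | 21   WAW R1: wait I3 write@13
  I5 | 15 | 16 | 21 | 22
  I6 | 22 | 23 | 28 | 29   struct: M0 busy until I4 writes@21
  I7 | 30 | 31 | 36 | 37   struct: M0 busy until I6 writes@29
  I8 | 31 | 38 | 40 | 41   RAW R2: wait I7 write@37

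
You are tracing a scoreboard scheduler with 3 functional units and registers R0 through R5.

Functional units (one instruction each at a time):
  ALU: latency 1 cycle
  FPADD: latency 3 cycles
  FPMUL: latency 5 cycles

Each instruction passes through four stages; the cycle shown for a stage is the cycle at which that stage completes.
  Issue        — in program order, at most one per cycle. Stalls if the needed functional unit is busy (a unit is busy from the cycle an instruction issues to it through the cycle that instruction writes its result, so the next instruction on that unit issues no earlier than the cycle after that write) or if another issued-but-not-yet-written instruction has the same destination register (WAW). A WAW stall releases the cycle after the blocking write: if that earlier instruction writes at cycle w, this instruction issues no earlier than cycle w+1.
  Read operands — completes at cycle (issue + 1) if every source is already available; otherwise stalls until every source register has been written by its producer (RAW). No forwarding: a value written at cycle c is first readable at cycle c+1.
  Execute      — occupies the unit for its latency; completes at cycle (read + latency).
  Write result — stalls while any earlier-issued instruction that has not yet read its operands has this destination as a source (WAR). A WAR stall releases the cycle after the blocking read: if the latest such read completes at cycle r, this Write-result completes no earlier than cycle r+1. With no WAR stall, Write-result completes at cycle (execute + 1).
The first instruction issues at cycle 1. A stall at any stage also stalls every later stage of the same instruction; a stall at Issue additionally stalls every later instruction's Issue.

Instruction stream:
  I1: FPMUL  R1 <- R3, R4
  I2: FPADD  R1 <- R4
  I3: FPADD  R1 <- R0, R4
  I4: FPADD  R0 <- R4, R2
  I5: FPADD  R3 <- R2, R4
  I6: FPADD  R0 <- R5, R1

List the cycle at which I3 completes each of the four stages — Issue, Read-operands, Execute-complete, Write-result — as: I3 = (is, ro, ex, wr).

I3 = (15, 16, 19, 20)

[I1] 1/2/7/8
[I2] 9/10/13/14  (WAW R1: wait I1 write@8)
[I3] 15/16/19/20  (struct: FPADD busy until I2 writes@14)
[I4] 21/22/25/26  (struct: FPADD busy until I3 writes@20)
[I5] 27/28/31/32  (struct: FPADD busy until I4 writes@26)
[I6] 33/34/37/38  (struct: FPADD busy until I5 writes@32)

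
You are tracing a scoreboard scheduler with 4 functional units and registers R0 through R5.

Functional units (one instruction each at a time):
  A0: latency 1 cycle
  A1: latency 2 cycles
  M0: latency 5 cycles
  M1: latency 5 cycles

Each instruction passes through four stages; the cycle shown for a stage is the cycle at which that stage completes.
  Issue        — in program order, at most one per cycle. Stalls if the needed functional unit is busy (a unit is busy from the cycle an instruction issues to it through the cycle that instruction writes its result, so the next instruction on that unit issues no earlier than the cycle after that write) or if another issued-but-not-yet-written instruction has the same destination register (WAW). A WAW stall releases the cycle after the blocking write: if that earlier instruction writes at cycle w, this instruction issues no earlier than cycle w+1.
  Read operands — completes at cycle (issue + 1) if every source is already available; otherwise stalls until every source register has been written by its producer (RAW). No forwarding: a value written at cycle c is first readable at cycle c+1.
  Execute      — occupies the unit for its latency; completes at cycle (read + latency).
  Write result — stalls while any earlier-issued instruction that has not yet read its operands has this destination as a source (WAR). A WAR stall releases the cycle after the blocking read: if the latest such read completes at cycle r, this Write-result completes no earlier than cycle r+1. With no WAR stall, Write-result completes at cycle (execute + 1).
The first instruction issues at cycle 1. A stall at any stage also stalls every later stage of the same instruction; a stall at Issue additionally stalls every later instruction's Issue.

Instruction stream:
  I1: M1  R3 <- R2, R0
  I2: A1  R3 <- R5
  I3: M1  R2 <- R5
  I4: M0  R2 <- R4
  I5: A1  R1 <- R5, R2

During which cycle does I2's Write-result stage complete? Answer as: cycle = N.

cycle = 13

I1: IS=1 RO=2 EX=7 WR=8
I2: IS=9 RO=10 EX=12 WR=13  [WAW R3: wait I1 write@8]
I3: IS=10 RO=11 EX=16 WR=17
I4: IS=18 RO=19 EX=24 WR=25  [WAW R2: wait I3 write@17]
I5: IS=19 RO=26 EX=28 WR=29  [RAW R2: wait I4 write@25]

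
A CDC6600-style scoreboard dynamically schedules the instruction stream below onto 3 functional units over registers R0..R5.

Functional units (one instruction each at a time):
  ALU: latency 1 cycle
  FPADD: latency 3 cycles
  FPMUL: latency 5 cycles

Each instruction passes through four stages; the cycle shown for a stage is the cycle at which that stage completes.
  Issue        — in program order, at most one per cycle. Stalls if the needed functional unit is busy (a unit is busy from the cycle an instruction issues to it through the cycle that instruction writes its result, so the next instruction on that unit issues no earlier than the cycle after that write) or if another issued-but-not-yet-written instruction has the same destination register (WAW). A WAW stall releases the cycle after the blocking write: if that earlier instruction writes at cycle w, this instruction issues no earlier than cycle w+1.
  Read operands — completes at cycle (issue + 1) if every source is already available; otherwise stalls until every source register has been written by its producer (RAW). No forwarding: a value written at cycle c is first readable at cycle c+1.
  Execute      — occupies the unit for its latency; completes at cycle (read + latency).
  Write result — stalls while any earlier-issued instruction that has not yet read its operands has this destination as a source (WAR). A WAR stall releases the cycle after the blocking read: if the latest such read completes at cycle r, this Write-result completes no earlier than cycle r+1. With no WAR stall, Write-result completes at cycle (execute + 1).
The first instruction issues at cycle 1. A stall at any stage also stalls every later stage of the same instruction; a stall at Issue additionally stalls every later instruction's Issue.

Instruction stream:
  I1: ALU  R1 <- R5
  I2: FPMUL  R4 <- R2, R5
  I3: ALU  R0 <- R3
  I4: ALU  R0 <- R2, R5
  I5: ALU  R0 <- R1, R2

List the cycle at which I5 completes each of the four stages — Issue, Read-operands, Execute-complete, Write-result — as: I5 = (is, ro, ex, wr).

  I1 | 1 | 2 | 3 | 4
  I2 | 2 | 3 | 8 | 9
  I3 | 5 | 6 | 7 | 8   struct: ALU busy until I1 writes@4
  I4 | 9 | 10 | 11 | 12   struct: ALU busy until I3 writes@8
  I5 | 13 | 14 | 15 | 16   struct: ALU busy until I4 writes@12

I5 = (13, 14, 15, 16)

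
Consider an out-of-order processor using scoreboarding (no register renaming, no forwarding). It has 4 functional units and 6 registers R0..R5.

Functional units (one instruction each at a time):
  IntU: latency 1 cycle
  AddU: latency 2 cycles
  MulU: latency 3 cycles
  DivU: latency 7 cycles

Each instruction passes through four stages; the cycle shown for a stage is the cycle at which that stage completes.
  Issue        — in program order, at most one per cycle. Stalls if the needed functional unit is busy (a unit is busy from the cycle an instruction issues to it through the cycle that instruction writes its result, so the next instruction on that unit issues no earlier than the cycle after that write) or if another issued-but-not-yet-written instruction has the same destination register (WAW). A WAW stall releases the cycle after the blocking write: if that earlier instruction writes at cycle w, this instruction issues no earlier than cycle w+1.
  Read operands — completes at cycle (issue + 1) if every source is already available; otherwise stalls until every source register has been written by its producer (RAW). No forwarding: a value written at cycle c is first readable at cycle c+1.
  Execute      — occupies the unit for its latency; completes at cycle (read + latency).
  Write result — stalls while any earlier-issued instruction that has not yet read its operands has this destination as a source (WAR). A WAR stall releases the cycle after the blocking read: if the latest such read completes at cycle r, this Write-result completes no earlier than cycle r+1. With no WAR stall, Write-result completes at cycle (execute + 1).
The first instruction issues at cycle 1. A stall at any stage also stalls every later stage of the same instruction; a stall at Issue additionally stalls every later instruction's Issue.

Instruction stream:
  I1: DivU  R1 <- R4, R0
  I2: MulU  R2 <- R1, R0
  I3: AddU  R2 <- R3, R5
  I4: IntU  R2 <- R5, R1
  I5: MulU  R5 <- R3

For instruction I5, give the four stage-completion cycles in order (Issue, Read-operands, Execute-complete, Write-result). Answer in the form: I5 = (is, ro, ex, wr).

I5 = (22, 23, 26, 27)

c1: I1 issues→DivU
c2: I1 reads · I2 issues→MulU
c9: I1 exec-done
c10: I1 writes R1
c11: I2 reads
c14: I2 exec-done
c15: I2 writes R2
c16: I3 issues→AddU
c17: I3 reads
c19: I3 exec-done
c20: I3 writes R2
c21: I4 issues→IntU
c22: I4 reads · I5 issues→MulU
c23: I4 exec-done · I5 reads
c24: I4 writes R2
c26: I5 exec-done
c27: I5 writes R5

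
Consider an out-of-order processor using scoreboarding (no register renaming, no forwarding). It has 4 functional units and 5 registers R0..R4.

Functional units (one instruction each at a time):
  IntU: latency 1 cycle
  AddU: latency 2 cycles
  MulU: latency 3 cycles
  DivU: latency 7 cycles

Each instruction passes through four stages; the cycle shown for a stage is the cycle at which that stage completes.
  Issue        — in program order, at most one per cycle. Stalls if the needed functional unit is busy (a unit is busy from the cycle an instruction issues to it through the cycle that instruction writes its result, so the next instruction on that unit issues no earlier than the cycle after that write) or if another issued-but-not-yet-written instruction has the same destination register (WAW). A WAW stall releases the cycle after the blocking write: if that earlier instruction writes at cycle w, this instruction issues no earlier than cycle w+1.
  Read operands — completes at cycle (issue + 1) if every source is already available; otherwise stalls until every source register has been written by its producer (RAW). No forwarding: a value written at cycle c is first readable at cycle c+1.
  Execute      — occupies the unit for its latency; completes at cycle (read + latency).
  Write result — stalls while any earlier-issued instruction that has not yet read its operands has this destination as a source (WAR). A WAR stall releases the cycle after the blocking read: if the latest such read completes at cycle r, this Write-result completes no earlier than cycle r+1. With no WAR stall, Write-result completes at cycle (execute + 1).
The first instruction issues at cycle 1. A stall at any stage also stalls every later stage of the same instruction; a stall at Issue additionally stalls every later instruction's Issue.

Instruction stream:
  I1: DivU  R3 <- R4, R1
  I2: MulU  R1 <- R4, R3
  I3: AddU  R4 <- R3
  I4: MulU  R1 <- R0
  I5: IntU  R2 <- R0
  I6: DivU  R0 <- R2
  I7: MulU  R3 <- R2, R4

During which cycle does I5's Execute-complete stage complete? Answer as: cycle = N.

cycle = 19

[1] I1 dispatched to DivU
[2] I1 operands ready; I2 dispatched to MulU
[3] I3 dispatched to AddU
[9] I1 complete
[10] R3←I1
[11] I2 operands ready; I3 operands ready
[13] I3 complete
[14] I2 complete; R4←I3
[15] R1←I2
[16] I4 dispatched to MulU
[17] I4 operands ready; I5 dispatched to IntU
[18] I5 operands ready; I6 dispatched to DivU
[19] I5 complete
[20] I4 complete; R2←I5
[21] R1←I4; I6 operands ready
[22] I7 dispatched to MulU
[23] I7 operands ready
[26] I7 complete
[27] R3←I7
[28] I6 complete
[29] R0←I6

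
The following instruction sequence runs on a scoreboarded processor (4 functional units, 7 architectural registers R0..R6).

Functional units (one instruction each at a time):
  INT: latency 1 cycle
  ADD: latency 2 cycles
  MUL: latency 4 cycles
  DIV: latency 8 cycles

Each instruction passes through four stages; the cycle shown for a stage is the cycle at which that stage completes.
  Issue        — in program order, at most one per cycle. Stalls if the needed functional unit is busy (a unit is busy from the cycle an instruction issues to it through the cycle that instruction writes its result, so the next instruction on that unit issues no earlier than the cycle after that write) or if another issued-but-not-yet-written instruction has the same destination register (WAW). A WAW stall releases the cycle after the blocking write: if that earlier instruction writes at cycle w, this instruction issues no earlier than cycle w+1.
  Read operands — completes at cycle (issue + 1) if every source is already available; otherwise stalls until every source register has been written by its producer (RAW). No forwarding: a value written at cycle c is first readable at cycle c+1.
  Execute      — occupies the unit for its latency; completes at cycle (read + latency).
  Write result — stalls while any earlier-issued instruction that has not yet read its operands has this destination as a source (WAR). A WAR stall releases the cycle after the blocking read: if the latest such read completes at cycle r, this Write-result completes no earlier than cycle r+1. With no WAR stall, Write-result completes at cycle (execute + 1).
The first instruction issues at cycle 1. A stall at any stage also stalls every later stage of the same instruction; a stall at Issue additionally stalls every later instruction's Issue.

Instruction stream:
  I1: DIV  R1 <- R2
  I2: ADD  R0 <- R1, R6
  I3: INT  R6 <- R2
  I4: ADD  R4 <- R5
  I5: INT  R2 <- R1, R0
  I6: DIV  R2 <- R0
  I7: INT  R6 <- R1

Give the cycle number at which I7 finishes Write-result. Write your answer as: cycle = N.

cycle = 25

1) issue 1, read 2, done 10, write 11
2) issue 2, read 12, done 14, write 15  <RAW R1: wait I1 write@11>
3) issue 3, read 4, done 5, write 13  <WAR R6: wait I2 read@12>
4) issue 16, read 17, done 19, write 20  <struct: ADD busy until I2 writes@15>
5) issue 17, read 18, done 19, write 20
6) issue 21, read 22, done 30, write 31  <WAW R2: wait I5 write@20>
7) issue 22, read 23, done 24, write 25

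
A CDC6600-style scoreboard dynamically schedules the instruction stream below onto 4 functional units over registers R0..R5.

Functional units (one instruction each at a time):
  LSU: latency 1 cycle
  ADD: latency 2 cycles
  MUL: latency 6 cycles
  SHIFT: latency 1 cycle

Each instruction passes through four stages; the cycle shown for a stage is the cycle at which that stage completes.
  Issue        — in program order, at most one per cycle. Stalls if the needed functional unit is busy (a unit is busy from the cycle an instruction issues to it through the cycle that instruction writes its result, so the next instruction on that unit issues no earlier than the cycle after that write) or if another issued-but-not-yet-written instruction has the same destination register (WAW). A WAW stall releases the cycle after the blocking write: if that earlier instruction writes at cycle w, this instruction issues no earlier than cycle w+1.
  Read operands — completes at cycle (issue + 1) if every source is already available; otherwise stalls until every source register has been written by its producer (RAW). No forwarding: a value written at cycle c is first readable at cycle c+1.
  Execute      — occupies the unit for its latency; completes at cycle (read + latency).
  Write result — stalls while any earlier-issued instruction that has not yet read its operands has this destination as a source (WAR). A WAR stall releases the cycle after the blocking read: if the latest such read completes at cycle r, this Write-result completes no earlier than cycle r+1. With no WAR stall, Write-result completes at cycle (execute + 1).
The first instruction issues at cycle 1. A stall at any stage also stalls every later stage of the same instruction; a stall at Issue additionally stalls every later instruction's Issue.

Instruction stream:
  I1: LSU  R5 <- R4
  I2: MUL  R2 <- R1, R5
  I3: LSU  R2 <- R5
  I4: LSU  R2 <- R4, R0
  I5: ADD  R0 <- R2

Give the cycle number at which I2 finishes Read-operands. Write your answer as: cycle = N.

cycle = 5

I1 -> (1, 2, 3, 4)
I2 -> (2, 5, 11, 12)  // RAW R5: wait I1 write@4
I3 -> (13, 14, 15, 16)  // WAW R2: wait I2 write@12
I4 -> (17, 18, 19, 20)  // struct: LSU busy until I3 writes@16
I5 -> (18, 21, 23, 24)  // RAW R2: wait I4 write@20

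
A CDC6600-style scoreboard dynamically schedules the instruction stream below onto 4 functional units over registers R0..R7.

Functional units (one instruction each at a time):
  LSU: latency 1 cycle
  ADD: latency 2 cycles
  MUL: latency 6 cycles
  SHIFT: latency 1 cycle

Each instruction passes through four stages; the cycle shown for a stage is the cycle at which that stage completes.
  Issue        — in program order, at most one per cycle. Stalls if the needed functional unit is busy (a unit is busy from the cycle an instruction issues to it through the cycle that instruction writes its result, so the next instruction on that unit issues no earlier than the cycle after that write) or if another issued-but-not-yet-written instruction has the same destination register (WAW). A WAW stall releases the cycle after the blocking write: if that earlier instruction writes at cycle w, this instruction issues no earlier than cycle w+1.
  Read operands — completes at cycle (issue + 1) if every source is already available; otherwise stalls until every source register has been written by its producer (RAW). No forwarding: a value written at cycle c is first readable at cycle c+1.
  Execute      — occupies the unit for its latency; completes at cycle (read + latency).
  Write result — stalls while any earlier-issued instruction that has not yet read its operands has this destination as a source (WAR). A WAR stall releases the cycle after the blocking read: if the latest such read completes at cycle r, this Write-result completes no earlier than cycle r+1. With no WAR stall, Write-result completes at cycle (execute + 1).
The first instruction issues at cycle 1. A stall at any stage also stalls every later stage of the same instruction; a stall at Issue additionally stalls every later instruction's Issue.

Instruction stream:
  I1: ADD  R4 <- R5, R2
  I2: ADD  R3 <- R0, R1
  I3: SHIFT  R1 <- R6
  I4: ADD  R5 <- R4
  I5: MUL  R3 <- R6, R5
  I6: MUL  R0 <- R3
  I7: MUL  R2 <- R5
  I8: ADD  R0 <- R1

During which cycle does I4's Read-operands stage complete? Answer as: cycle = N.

  I1 | 1 | 2 | 4 | 5
  I2 | 6 | 7 | 9 | 10   struct: ADD busy until I1 writes@5
  I3 | 7 | 8 | 9 | 10
  I4 | 11 | 12 | 14 | 15   struct: ADD busy until I2 writes@10
  I5 | 12 | 16 | 22 | 23   RAW R5: wait I4 write@15
  I6 | 24 | 25 | 31 | 32   struct: MUL busy until I5 writes@23
  I7 | 33 | 34 | 40 | 41   struct: MUL busy until I6 writes@32
  I8 | 34 | 35 | 37 | 38

cycle = 12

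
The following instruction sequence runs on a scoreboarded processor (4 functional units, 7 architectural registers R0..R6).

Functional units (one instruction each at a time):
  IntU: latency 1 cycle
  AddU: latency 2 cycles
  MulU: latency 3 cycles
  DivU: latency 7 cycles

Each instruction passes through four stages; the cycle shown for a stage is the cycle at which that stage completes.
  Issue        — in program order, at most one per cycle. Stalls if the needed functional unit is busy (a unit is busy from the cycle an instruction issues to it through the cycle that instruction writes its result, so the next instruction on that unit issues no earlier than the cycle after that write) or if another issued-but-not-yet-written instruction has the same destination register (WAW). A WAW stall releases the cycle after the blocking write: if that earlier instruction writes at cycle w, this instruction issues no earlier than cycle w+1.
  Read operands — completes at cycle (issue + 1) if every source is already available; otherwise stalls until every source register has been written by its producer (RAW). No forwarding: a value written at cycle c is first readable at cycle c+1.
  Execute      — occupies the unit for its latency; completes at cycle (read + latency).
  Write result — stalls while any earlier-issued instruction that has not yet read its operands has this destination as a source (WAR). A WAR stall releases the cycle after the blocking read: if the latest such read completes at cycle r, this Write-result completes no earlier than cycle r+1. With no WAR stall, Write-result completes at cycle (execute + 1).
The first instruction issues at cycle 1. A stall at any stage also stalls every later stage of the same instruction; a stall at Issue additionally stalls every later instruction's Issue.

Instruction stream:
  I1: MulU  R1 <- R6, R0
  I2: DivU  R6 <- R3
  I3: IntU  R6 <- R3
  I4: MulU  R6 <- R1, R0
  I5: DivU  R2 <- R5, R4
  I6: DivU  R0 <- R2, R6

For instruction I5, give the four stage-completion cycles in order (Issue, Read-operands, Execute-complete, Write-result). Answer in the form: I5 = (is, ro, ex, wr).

  I1 | 1 | 2 | 5 | 6
  I2 | 2 | 3 | 10 | 11
  I3 | 12 | 13 | 14 | 15   WAW R6: wait I2 write@11
  I4 | 16 | 17 | 20 | 21   WAW R6: wait I3 write@15
  I5 | 17 | 18 | 25 | 26
  I6 | 27 | 28 | 35 | 36   struct: DivU busy until I5 writes@26

I5 = (17, 18, 25, 26)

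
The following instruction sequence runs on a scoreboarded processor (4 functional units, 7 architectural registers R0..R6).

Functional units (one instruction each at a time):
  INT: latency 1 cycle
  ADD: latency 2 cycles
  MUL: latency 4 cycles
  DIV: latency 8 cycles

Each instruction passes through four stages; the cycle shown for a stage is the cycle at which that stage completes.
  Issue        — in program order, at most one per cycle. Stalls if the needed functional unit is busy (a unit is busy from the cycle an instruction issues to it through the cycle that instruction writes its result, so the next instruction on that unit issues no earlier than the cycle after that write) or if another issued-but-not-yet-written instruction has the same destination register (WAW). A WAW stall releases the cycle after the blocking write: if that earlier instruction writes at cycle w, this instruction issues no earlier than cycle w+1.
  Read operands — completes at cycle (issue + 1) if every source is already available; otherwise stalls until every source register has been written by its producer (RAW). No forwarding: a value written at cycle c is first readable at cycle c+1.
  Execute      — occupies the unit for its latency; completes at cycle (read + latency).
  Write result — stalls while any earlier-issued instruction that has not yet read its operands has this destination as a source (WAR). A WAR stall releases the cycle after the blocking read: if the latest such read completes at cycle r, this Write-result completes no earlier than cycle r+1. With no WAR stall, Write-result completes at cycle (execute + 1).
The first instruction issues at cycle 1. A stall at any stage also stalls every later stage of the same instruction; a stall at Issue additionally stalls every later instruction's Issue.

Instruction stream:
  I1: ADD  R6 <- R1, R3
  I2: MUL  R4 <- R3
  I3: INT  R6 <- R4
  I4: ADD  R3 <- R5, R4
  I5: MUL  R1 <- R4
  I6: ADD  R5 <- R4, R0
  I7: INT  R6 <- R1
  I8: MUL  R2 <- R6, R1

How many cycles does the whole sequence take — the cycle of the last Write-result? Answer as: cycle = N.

c1: I1 issues→ADD
c2: I1 reads · I2 issues→MUL
c3: I2 reads
c4: I1 exec-done
c5: I1 writes R6
c6: I3 issues→INT
c7: I2 exec-done · I4 issues→ADD
c8: I2 writes R4
c9: I3 reads · I4 reads · I5 issues→MUL
c10: I3 exec-done · I5 reads
c11: I3 writes R6 · I4 exec-done
c12: I4 writes R3
c13: I6 issues→ADD
c14: I5 exec-done · I6 reads · I7 issues→INT
c15: I5 writes R1
c16: I6 exec-done · I7 reads · I8 issues→MUL
c17: I6 writes R5 · I7 exec-done
c18: I7 writes R6
c19: I8 reads
c23: I8 exec-done
c24: I8 writes R2

cycle = 24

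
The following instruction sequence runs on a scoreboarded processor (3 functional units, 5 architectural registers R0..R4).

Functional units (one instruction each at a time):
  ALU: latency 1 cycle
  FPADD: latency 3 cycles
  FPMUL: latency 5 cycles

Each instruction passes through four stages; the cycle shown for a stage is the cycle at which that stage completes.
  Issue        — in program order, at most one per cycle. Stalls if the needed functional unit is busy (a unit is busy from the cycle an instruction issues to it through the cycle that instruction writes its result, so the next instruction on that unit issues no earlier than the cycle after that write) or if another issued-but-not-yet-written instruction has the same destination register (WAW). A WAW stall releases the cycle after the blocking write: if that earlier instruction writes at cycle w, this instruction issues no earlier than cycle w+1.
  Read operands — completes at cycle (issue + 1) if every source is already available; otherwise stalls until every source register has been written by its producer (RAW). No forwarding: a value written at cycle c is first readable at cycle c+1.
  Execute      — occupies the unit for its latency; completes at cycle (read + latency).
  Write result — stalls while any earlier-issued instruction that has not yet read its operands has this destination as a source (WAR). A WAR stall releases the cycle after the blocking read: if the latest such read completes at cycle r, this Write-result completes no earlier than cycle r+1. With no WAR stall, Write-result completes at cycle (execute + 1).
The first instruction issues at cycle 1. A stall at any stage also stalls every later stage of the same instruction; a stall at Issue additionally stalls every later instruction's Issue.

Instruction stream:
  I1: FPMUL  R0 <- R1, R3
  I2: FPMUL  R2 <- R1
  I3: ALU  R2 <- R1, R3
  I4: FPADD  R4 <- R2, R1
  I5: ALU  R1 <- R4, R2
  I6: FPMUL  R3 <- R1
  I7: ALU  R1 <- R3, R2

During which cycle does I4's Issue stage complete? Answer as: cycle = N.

I1 -> (1, 2, 7, 8)
I2 -> (9, 10, 15, 16)  // struct: FPMUL busy until I1 writes@8
I3 -> (17, 18, 19, 20)  // WAW R2: wait I2 write@16
I4 -> (18, 21, 24, 25)  // RAW R2: wait I3 write@20
I5 -> (21, 26, 27, 28)  // struct: ALU busy until I3 writes@20, RAW R4: wait I4 write@25
I6 -> (22, 29, 34, 35)  // RAW R1: wait I5 write@28
I7 -> (29, 36, 37, 38)  // struct: ALU busy until I5 writes@28, RAW R3: wait I6 write@35

cycle = 18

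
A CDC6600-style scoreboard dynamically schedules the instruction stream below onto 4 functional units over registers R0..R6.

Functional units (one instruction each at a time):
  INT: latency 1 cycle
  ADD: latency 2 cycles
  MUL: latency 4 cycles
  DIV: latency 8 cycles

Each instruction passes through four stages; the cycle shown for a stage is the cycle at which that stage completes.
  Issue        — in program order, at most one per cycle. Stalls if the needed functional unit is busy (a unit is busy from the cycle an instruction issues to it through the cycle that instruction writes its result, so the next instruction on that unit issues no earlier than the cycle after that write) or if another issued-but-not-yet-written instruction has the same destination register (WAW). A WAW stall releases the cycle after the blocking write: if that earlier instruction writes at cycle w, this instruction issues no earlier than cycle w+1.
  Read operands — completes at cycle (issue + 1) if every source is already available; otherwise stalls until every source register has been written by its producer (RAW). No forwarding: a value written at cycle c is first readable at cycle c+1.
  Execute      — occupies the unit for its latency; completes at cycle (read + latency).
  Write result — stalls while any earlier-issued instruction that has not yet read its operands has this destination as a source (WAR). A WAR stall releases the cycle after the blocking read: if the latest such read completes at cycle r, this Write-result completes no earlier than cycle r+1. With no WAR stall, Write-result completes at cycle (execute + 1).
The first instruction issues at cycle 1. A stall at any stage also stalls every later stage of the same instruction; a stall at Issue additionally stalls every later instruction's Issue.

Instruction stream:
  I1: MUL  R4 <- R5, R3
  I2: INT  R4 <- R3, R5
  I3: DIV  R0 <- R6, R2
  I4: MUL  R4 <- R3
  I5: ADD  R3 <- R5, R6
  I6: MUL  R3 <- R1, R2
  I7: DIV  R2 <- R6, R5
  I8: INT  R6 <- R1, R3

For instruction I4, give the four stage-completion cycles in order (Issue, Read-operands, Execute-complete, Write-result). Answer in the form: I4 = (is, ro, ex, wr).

I4 = (12, 13, 17, 18)

t=1  issue I1 (MUL)
t=2  I1 read-ops
t=6  I1 finished on MUL
t=7  I1→R4
t=8  issue I2 (INT)
t=9  I2 read-ops, issue I3 (DIV)
t=10  I2 finished on INT, I3 read-ops
t=11  I2→R4
t=12  issue I4 (MUL)
t=13  I4 read-ops, issue I5 (ADD)
t=14  I5 read-ops
t=16  I5 finished on ADD
t=17  I4 finished on MUL, I5→R3
t=18  I3 finished on DIV, I4→R4
t=19  I3→R0, issue I6 (MUL)
t=20  I6 read-ops, issue I7 (DIV)
t=21  I7 read-ops, issue I8 (INT)
t=24  I6 finished on MUL
t=25  I6→R3
t=26  I8 read-ops
t=27  I8 finished on INT
t=28  I8→R6
t=29  I7 finished on DIV
t=30  I7→R2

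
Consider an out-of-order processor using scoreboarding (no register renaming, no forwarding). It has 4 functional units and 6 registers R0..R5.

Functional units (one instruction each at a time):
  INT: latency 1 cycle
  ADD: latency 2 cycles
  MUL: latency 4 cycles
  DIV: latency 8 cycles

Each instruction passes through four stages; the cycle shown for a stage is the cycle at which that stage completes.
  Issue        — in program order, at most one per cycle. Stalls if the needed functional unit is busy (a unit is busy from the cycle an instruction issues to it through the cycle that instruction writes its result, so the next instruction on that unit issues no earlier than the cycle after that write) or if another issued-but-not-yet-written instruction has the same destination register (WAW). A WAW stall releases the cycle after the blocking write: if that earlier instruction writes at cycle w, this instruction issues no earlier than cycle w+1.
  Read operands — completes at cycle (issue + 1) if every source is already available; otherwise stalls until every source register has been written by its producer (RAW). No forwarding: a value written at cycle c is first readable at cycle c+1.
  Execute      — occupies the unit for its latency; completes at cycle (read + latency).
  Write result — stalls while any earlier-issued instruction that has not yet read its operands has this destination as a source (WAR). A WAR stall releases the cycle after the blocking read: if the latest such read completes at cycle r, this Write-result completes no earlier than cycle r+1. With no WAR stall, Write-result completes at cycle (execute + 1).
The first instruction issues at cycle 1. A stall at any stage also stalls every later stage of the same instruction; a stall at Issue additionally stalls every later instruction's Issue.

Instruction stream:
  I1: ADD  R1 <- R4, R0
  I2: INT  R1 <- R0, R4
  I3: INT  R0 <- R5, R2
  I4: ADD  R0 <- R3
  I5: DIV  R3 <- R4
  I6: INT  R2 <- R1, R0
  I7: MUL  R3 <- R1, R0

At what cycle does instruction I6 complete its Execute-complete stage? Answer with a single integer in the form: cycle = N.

cycle = 20

t=1  issue I1 (ADD)
t=2  I1 read-ops
t=4  I1 finished on ADD
t=5  I1→R1
t=6  issue I2 (INT)
t=7  I2 read-ops
t=8  I2 finished on INT
t=9  I2→R1
t=10  issue I3 (INT)
t=11  I3 read-ops
t=12  I3 finished on INT
t=13  I3→R0
t=14  issue I4 (ADD)
t=15  I4 read-ops · issue I5 (DIV)
t=16  I5 read-ops · issue I6 (INT)
t=17  I4 finished on ADD
t=18  I4→R0
t=19  I6 read-ops
t=20  I6 finished on INT
t=21  I6→R2
t=24  I5 finished on DIV
t=25  I5→R3
t=26  issue I7 (MUL)
t=27  I7 read-ops
t=31  I7 finished on MUL
t=32  I7→R3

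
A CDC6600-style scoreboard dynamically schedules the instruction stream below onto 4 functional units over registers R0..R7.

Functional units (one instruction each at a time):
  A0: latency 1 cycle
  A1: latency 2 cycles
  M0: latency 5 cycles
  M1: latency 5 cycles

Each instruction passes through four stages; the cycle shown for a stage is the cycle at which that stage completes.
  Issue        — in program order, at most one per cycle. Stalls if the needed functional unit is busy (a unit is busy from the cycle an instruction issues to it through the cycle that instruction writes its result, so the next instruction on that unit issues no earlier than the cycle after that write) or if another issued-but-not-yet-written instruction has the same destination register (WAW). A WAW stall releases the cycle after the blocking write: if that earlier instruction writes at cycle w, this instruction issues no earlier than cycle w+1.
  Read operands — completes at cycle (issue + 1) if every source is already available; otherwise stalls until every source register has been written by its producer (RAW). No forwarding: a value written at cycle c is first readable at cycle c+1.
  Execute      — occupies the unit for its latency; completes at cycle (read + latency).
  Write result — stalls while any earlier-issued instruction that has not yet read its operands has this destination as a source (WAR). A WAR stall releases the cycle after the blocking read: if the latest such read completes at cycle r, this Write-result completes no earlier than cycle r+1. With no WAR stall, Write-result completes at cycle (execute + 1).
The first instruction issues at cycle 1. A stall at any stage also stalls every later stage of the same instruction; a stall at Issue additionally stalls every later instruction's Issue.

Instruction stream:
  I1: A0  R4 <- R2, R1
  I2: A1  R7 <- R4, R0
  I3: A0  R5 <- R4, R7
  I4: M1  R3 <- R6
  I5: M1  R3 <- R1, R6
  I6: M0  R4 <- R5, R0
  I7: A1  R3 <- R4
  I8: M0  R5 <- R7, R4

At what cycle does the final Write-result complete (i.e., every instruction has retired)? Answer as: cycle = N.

cycle = 30

I1  is:1  ro:2  ex:3  wr:4
I2  is:2  ro:5  ex:7  wr:8  — RAW R4: wait I1 write@4
I3  is:5  ro:9  ex:10  wr:11  — struct: A0 busy until I1 writes@4, RAW R7: wait I2 write@8
I4  is:6  ro:7  ex:12  wr:13
I5  is:14  ro:15  ex:20  wr:21  — struct: M1 busy until I4 writes@13
I6  is:15  ro:16  ex:21  wr:22
I7  is:22  ro:23  ex:25  wr:26  — WAW R3: wait I5 write@21
I8  is:23  ro:24  ex:29  wr:30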